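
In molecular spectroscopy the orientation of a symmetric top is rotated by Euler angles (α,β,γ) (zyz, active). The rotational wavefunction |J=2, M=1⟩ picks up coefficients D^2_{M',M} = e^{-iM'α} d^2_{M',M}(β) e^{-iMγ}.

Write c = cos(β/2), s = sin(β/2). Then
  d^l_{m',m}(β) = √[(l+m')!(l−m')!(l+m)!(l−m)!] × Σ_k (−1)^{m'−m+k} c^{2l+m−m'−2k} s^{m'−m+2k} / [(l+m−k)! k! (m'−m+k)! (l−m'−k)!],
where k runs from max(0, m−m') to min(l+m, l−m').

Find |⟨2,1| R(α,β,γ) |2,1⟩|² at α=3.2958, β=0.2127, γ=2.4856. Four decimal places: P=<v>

First d^2_{1,1}(β=0.2127), then the phase factors e^{-i(1)α} and e^{-i(1)γ}:
With c≡cos(β/2)=0.994350 and s≡sin(β/2)=0.106150, N=[6·1·6·1]^{1/2}=6.000000
k∈{0,1} keeps every argument non-negative
  k=0: (−1)^0·6.0000/(6)·0.9944^4·0.1061^0 = +0.977591
  k=1: (−1)^1·6.0000/(2)·0.9944^2·0.1061^2 = -0.033422
d^2_{1,1}(0.2127) = +0.977591 -0.033422 = +0.944169
|D^2_{1,1}|² = |d^2_{1,1}(β)|² = (+0.944169)² = 0.891455 (the z-rotation phases have unit modulus)

P=0.8915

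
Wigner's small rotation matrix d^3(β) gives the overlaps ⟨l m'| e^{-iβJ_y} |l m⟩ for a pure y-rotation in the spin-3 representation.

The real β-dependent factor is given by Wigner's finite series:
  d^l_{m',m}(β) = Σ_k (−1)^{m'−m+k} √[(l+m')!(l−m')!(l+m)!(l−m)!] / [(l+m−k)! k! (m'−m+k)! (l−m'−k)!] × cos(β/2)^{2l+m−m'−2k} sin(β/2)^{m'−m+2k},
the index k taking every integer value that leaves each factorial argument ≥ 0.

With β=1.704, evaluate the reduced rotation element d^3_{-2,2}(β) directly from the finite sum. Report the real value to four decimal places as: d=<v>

d^3_{-2,2}(β=1.704) via Wigner's sum:
With c≡cos(β/2)=0.658479 and s≡sin(β/2)=0.752599, N=[1·120·120·1]^{1/2}=120.000000
The bounds max(0,m−m')=4 and min(l+m,l−m')=5 give 2 terms
  k=4: (−1)^0·120.0000/(24)·0.6585^2·0.7526^4 = +0.695518
  k=5: (−1)^1·120.0000/(120)·0.6585^0·0.7526^6 = -0.181711
d^3_{-2,2}(1.704) = +0.695518 -0.181711 = +0.513807

d=0.5138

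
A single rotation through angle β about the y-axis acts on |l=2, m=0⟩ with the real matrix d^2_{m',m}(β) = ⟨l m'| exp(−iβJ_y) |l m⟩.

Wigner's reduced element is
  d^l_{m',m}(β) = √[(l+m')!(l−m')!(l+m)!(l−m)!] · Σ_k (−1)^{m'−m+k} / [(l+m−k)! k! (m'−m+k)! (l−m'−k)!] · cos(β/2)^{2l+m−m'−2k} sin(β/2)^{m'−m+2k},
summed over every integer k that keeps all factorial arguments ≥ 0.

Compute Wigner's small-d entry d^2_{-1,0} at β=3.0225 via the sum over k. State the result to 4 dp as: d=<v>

d=-0.1445

d^2_{-1,0}(β=3.0225) via Wigner's sum:
With c≡cos(β/2)=0.059511 and s≡sin(β/2)=0.998228, N=[1·6·2·2]^{1/2}=4.898979
Admissible k: 1..2 (factorial args all ≥0)
  k=1: (−1)^0·4.8990/(2)·0.0595^3·0.9982^1 = +0.000515
  k=2: (−1)^1·4.8990/(2)·0.0595^1·0.9982^3 = -0.144998
d^2_{-1,0}(3.0225) = +0.000515 -0.144998 = -0.144483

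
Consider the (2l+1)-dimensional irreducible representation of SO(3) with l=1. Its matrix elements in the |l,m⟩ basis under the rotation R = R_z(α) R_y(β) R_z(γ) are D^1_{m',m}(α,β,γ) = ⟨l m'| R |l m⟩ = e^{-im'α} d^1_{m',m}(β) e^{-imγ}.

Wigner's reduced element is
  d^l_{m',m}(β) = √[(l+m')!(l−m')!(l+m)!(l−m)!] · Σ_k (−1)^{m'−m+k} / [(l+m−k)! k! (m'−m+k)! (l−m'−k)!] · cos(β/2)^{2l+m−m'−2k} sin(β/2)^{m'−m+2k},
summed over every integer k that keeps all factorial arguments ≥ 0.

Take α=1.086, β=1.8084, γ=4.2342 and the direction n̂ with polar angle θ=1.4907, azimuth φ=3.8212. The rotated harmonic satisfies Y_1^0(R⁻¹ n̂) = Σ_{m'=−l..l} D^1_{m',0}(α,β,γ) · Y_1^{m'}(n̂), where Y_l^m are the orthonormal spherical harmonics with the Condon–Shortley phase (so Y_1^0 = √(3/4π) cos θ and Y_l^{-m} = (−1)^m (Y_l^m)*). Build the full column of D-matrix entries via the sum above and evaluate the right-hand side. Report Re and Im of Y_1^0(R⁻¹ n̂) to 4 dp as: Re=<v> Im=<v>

Need the full column D^1_{m',0} for m'=−1..1 at α=1.086, β=1.8084, γ=4.2342.
cos(β/2)=0.618315, sin(β/2)=0.785931
d^1_{-1,0}: single k=1 term ⇒ +0.687240;  D = +0.320273+0.608050i
d^1_{0,0}: k∈[0..1] ⇒ +0.382313 -0.617687 = -0.235374;  D = -0.235374+0.000000i
d^1_{1,0}: single k=0 term ⇒ -0.687240;  D = -0.320273+0.608050i
Y_1^{m'}(θ=1.4907,φ=3.8212) and Σ D·Y over m':
  (+0.3203+0.6080i)·(-0.2679+0.2164i)  (-0.2354+0.0000i)·(+0.0391+0.0000i)  (-0.3203+0.6080i)·(+0.2679+0.2164i)
Y_1^0(R⁻¹ n̂) = -0.444001+0.000000i

Re=-0.4440 Im=0.0000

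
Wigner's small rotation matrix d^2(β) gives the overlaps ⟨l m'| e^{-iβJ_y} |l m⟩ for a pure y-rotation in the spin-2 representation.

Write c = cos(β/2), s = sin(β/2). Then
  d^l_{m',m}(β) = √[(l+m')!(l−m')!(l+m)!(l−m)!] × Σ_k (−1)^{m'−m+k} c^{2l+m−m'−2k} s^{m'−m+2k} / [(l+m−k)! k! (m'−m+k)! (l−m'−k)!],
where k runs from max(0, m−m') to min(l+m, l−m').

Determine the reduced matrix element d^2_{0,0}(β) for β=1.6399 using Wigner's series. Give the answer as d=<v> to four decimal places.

d^2_{0,0}(β=1.6399) via Wigner's sum:
With c≡cos(β/2)=0.682258 and s≡sin(β/2)=0.731112, N=[2·2·2·2]^{1/2}=4.000000
The bounds max(0,m−m')=0 and min(l+m,l−m')=2 give 3 terms
  k=0: (−1)^0·4.0000/(4)·0.6823^4·0.7311^0 = +0.216668
  k=1: (−1)^1·4.0000/(1)·0.6823^2·0.7311^2 = -0.995232
  k=2: (−1)^2·4.0000/(4)·0.6823^0·0.7311^4 = +0.285716
d^2_{0,0}(1.6399) = +0.216668 -0.995232 +0.285716 = -0.492848

d=-0.4928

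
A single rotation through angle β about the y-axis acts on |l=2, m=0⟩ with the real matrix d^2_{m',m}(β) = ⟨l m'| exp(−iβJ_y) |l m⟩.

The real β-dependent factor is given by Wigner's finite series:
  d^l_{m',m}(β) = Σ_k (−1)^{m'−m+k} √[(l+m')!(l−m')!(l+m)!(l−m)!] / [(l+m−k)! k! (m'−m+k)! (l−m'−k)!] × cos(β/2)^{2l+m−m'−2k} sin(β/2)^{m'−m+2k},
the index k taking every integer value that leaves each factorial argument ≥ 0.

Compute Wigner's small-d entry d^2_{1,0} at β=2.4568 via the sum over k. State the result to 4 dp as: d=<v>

d^2_{1,0}(β=2.4568) via Wigner's sum:
Half-angle: c=0.335745, s=0.941953. N=√(6·1·2·2)=4.898979
k: max(0,(0)−(1))=0 … min(2+(0),2−(1))=1
  k=0: (−1)^1·4.8990/(2)·0.3357^3·0.9420^1 = -0.087324
  k=1: (−1)^2·4.8990/(2)·0.3357^1·0.9420^3 = +0.687342
d^2_{1,0}(2.4568) = -0.087324 +0.687342 = +0.600018

d=0.6000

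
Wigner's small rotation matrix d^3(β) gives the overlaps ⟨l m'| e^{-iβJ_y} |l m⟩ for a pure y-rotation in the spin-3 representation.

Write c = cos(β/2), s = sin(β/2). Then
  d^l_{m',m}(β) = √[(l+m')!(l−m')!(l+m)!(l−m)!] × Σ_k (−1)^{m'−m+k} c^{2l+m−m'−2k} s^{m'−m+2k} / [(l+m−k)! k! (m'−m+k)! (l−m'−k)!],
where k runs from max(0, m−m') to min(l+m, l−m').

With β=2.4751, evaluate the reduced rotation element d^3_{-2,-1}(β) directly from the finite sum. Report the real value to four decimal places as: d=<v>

d=-0.1756

d^3_{-2,-1}(β=2.4751) via Wigner's sum:
With c≡cos(β/2)=0.327112 and s≡sin(β/2)=0.944985, N=[1·120·2·24]^{1/2}=75.894664
Admissible k: 1..2 (factorial args all ≥0)
  k=1: (−1)^0·75.8947/(24)·0.3271^5·0.9450^1 = +0.011192
  k=2: (−1)^1·75.8947/(12)·0.3271^3·0.9450^3 = -0.186809
d^3_{-2,-1}(2.4751) = +0.011192 -0.186809 = -0.175616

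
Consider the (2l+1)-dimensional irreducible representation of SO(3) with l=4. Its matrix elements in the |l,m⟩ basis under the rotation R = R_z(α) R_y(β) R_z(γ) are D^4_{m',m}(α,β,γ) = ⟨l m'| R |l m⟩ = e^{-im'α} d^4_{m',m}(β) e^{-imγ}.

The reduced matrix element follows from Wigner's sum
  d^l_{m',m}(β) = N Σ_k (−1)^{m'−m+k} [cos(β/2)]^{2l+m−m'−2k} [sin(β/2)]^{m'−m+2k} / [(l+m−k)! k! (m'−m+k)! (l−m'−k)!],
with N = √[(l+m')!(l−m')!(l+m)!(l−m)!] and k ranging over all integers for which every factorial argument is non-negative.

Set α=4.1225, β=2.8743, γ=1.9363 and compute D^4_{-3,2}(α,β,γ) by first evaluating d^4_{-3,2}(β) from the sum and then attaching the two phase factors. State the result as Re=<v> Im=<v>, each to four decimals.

Re=0.2648 Im=-0.3550

D^4_{-3,2}(4.1225,2.8743,1.9363) = e^{-i·-3·4.1225}·d^4_{-3,2}(2.8743)·e^{-i·2·1.9363}. Compute d first:
With c≡cos(β/2)=0.133249 and s≡sin(β/2)=0.991083, N=[1·5040·720·2]^{1/2}=2693.993318
The bounds max(0,m−m')=5 and min(l+m,l−m')=6 give 2 terms
  k=5: (−1)^0·2693.9933/(240)·0.1332^3·0.9911^5 = +0.025394
  k=6: (−1)^1·2693.9933/(720)·0.1332^1·0.9911^7 = -0.468270
d^4_{-3,2}(2.8743) = +0.025394 -0.468270 = -0.442876
D = (+0.980290-0.197562i)·(-0.442876)·(-0.744502+0.667620i) = +0.264810-0.354986i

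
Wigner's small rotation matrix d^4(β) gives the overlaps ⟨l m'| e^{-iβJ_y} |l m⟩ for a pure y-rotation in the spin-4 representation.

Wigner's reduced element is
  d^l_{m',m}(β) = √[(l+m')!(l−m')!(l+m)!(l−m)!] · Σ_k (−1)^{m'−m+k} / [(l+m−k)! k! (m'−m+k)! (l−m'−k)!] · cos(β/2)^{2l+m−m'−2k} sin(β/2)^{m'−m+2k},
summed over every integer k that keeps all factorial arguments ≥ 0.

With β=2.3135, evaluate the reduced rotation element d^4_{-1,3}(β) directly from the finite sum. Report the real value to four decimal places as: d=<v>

d=-0.5130

d^4_{-1,3}(β=2.3135) via Wigner's sum:
Half-angle: c=0.402317, s=0.915500. N=√(6·120·5040·1)=1904.940944
The bounds max(0,m−m')=4 and min(l+m,l−m')=5 give 2 terms
  k=4: (−1)^0·1904.9409/(144)·0.4023^4·0.9155^4 = +0.243460
  k=5: (−1)^1·1904.9409/(240)·0.4023^2·0.9155^6 = -0.756412
d^4_{-1,3}(2.3135) = +0.243460 -0.756412 = -0.512952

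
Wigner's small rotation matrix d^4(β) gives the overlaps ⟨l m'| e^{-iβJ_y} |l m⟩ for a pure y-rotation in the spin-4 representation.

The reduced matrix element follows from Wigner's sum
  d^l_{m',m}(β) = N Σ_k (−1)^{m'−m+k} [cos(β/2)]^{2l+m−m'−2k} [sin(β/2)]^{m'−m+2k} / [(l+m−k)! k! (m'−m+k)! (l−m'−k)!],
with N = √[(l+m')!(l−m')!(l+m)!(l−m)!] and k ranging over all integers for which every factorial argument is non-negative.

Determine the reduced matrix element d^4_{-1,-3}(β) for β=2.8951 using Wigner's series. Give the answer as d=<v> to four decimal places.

d^4_{-1,-3}(β=2.8951) via Wigner's sum:
With c≡cos(β/2)=0.122935 and s≡sin(β/2)=0.992415, N=[6·120·1·5040]^{1/2}=1904.940944
k∈{0,1} keeps every argument non-negative
  k=0: (−1)^2·1904.9409/(240)·0.1229^6·0.9924^2 = +0.000027
  k=1: (−1)^3·1904.9409/(144)·0.1229^4·0.9924^4 = -0.002931
d^4_{-1,-3}(2.8951) = +0.000027 -0.002931 = -0.002904

d=-0.0029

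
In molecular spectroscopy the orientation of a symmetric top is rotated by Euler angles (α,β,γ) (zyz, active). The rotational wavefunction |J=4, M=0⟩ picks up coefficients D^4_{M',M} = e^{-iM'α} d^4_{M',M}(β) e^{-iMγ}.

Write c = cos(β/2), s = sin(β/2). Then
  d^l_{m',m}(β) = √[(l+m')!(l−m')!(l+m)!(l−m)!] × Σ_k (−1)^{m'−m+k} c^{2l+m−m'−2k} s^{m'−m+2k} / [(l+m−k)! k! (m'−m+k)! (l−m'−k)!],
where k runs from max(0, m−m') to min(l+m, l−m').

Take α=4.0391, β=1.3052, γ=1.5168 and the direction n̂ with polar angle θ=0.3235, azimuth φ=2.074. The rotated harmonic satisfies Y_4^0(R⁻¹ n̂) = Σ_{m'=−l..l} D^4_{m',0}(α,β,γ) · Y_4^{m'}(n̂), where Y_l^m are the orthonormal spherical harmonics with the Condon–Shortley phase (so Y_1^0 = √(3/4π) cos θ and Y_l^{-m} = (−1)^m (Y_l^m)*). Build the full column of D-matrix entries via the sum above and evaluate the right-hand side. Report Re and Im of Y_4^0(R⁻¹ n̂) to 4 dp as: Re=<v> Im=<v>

Need the full column D^4_{m',0} for m'=−4..4 at α=4.0391, β=1.3052, γ=1.5168.
cos(β/2)=0.794508, sin(β/2)=0.607254
d^4_{-4,0}: single k=4 term ⇒ +0.453339;  D = -0.408516-0.196549i
d^4_{-3,0}: k∈[3..4] ⇒ +0.838814 -0.490017 = +0.348798;  D = +0.314215-0.151423i
d^4_{-2,0}: k∈[2..4] ⇒ +0.879935 -1.370769 +0.300290 = -0.190544;  D = +0.042366-0.185775i
d^4_{-1,0}: k∈[1..4] ⇒ +0.542715 -1.902252 +1.111253 -0.108195 = -0.356479;  D = +0.222286+0.278686i
d^4_{0,0}: k∈[0..4] ⇒ +0.158776 -1.484053 +1.950639 -0.506453 +0.018491 = +0.137400;  D = +0.137400+0.000000i
d^4_{1,0}: k∈[0..3] ⇒ -0.542715 +1.902252 -1.111253 +0.108195 = +0.356479;  D = -0.222286+0.278686i
d^4_{2,0}: k∈[0..2] ⇒ +0.879935 -1.370769 +0.300290 = -0.190544;  D = +0.042366+0.185775i
d^4_{3,0}: k∈[0..1] ⇒ -0.838814 +0.490017 = -0.348798;  D = -0.314215-0.151423i
d^4_{4,0}: single k=0 term ⇒ +0.453339;  D = -0.408516+0.196549i
Y_4^{m'}(θ=0.3235,φ=2.074) and Σ D·Y over m':
  (-0.4085-0.1965i)·(-0.0019-0.0041i)  (+0.3142-0.1514i)·(+0.0381+0.0023i)  (+0.0424-0.1858i)·(-0.0957+0.1512i)  (+0.2223+0.2787i)·(-0.2264-0.4113i)  (+0.1374+0.0000i)·(+0.4565+0.0000i)  (-0.2223+0.2787i)·(+0.2264-0.4113i)  (+0.0424+0.1858i)·(-0.0957-0.1512i)  (-0.3142-0.1514i)·(-0.0381+0.0023i)  (-0.4085+0.1965i)·(-0.0019+0.0041i)
Y_4^0(R⁻¹ n̂) = +0.263961-0.000000i

Re=0.2640 Im=0.0000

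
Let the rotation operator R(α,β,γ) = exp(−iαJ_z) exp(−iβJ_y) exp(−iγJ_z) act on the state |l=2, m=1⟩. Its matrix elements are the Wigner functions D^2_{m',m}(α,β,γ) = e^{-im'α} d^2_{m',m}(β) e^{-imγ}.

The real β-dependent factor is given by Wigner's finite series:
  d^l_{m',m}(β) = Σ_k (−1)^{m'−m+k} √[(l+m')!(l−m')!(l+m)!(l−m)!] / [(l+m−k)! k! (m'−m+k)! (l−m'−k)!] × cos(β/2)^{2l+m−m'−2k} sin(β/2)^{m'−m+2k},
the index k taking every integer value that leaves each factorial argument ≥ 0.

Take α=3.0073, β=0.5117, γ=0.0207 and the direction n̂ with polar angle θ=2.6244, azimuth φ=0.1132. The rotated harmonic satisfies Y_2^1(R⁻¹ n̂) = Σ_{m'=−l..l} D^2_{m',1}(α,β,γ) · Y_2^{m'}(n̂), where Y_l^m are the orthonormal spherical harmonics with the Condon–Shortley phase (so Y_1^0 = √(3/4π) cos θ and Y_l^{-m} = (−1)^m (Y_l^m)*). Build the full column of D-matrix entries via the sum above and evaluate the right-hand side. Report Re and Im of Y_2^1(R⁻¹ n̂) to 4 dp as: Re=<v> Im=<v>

Need the full column D^2_{m',1} for m'=−2..2 at α=3.0073, β=0.5117, γ=0.0207.
cos(β/2)=0.967449, sin(β/2)=0.253068
d^2_{-2,1}: single k=3 term ⇒ +0.031359;  D = +0.030056-0.008946i
d^2_{-1,1}: k∈[2..3] ⇒ +0.179825 -0.004102 = +0.175724;  D = -0.173617+0.027127i
d^2_{0,1}: k∈[1..2] ⇒ +0.561301 -0.038407 = +0.522894;  D = +0.522782-0.010823i
d^2_{1,1}: k∈[0..1] ⇒ +0.876015 -0.179825 = +0.696190;  D = -0.691703-0.078912i
d^2_{2,1}: single k=0 term ⇒ -0.458301;  D = -0.444292-0.112446i
Y_2^{m'}(θ=2.6244,φ=0.1132) and Σ D·Y over m':
  (+0.0301-0.0089i)·(+0.0920-0.0212i)  (-0.1736+0.0271i)·(-0.3299+0.0375i)  (+0.5228-0.0108i)·(+0.3995+0.0000i)  (-0.6917-0.0789i)·(+0.3299+0.0375i)  (-0.4443-0.1124i)·(+0.0920+0.0212i)
Y_2^1(R⁻¹ n̂) = +0.003937-0.092985i

Re=0.0039 Im=-0.0930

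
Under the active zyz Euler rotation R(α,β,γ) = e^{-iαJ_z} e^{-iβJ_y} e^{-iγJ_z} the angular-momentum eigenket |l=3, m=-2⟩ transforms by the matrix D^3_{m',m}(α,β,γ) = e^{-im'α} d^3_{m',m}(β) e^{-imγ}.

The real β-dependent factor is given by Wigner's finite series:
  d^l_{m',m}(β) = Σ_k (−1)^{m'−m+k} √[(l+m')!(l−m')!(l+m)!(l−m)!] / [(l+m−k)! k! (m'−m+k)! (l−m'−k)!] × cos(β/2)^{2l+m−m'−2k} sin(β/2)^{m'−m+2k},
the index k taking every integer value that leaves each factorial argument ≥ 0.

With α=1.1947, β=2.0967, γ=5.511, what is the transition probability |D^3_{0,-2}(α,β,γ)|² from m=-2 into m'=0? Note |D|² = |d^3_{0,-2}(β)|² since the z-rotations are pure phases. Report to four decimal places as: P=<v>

P=0.2644

D^3_{0,-2}(1.1947,2.0967,5.511) = e^{-i·0·1.1947}·d^3_{0,-2}(2.0967)·e^{-i·-2·5.511}. Compute d first:
With c≡cos(β/2)=0.499002 and s≡sin(β/2)=0.866601, N=[6·6·1·120]^{1/2}=65.726707
Admissible k: 0..1 (factorial args all ≥0)
  k=0: (−1)^2·65.7267/(12)·0.4990^4·0.8666^2 = +0.255039
  k=1: (−1)^3·65.7267/(12)·0.4990^2·0.8666^4 = -0.769204
d^3_{0,-2}(2.0967) = +0.255039 -0.769204 = -0.514165
|D^3_{0,-2}|² = |d^3_{0,-2}(β)|² = (-0.514165)² = 0.264365 (the z-rotation phases have unit modulus)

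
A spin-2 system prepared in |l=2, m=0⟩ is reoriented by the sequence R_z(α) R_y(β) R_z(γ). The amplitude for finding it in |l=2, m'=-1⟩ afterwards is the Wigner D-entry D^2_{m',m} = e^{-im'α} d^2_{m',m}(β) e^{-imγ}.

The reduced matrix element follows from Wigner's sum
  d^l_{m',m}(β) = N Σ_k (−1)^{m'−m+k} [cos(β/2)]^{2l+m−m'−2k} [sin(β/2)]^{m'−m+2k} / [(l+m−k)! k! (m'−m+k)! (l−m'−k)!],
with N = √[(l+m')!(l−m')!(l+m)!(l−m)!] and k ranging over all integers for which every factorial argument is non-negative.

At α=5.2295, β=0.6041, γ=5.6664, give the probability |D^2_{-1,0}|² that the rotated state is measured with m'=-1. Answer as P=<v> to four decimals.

D^2_{-1,0}(5.2295,0.6041,5.6664) = e^{-i·-1·5.2295}·d^2_{-1,0}(0.6041)·e^{-i·0·5.6664}. Compute d first:
c=cos(0.6041/2)=0.954729, s=sin(0.6041/2)=0.297478; N=√[1·6·2·2]=4.898979
k∈{1,2} keeps every argument non-negative
  k=1: (−1)^0·4.8990/(2)·0.9547^3·0.2975^1 = +0.634118
  k=2: (−1)^1·4.8990/(2)·0.9547^1·0.2975^3 = -0.061563
d^2_{-1,0}(0.6041) = +0.634118 -0.061563 = +0.572555
|D^2_{-1,0}|² = |d^2_{-1,0}(β)|² = (+0.572555)² = 0.327820 (the z-rotation phases have unit modulus)

P=0.3278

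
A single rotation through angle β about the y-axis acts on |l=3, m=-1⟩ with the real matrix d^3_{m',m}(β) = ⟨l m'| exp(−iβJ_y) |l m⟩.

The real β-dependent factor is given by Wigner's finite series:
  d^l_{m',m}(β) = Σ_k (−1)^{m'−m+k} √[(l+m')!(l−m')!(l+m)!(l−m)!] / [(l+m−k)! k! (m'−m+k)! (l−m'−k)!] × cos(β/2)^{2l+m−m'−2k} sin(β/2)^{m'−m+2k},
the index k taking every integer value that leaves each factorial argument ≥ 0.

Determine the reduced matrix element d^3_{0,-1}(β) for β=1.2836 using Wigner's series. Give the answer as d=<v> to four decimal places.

d=0.2487

d^3_{0,-1}(β=1.2836) via Wigner's sum:
c=cos(1.2836/2)=0.801020, s=sin(1.2836/2)=0.598638; N=√[6·6·2·24]=41.569219
The bounds max(0,m−m')=0 and min(l+m,l−m')=2 give 3 terms
  k=0: (−1)^1·41.5692/(12)·0.8010^5·0.5986^1 = -0.683865
  k=1: (−1)^2·41.5692/(4)·0.8010^3·0.5986^3 = +1.145868
  k=2: (−1)^3·41.5692/(12)·0.8010^1·0.5986^5 = -0.213332
d^3_{0,-1}(1.2836) = -0.683865 +1.145868 -0.213332 = +0.248671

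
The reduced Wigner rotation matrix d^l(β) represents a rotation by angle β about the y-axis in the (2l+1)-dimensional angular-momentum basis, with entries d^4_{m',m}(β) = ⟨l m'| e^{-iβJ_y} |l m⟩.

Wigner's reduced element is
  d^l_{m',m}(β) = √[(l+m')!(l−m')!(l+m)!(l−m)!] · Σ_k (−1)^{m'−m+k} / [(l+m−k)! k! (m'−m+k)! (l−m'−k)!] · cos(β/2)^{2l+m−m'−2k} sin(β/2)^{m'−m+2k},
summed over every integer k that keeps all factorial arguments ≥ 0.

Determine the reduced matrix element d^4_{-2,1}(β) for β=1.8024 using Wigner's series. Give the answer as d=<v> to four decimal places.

d=-0.3954

d^4_{-2,1}(β=1.8024) via Wigner's sum:
Half-angle: c=0.620670, s=0.784072. N=√(2·720·120·6)=1018.233765
k: max(0,(1)−(-2))=3 … min(4+(1),4−(-2))=5
  k=3: (−1)^0·1018.2338/(72)·0.6207^5·0.7841^3 = +0.627893
  k=4: (−1)^1·1018.2338/(48)·0.6207^3·0.7841^5 = -1.503031
  k=5: (−1)^2·1018.2338/(240)·0.6207^1·0.7841^7 = +0.479722
d^4_{-2,1}(1.8024) = +0.627893 -1.503031 +0.479722 = -0.395417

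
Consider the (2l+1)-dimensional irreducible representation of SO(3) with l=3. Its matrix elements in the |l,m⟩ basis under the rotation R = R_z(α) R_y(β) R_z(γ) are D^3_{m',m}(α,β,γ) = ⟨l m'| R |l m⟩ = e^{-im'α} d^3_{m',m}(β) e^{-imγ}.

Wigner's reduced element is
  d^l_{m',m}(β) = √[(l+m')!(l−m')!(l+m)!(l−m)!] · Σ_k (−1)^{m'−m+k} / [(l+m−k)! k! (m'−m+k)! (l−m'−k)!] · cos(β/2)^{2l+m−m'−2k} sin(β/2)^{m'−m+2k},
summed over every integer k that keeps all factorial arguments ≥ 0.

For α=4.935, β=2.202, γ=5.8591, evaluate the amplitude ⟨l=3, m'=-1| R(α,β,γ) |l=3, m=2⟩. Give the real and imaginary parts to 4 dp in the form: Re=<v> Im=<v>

Re=-0.3430 Im=0.1874

Split into d^3_{-1,2}(β=2.202) × two z-phases.
Half-angle: c=0.452705, s=0.891661. N=√(2·24·120·1)=75.894664
Admissible k: 3..4 (factorial args all ≥0)
  k=3: (−1)^0·75.8947/(12)·0.4527^3·0.8917^3 = +0.415981
  k=4: (−1)^1·75.8947/(24)·0.4527^1·0.8917^5 = -0.806887
d^3_{-1,2}(2.202) = +0.415981 -0.806887 = -0.390906
Phases: e^{-i·(-1)·4.935}=+0.220777-0.975324i, e^{-i·(2)·5.8591}=+0.661356+0.750072i ⇒ D=-0.343049+0.187415i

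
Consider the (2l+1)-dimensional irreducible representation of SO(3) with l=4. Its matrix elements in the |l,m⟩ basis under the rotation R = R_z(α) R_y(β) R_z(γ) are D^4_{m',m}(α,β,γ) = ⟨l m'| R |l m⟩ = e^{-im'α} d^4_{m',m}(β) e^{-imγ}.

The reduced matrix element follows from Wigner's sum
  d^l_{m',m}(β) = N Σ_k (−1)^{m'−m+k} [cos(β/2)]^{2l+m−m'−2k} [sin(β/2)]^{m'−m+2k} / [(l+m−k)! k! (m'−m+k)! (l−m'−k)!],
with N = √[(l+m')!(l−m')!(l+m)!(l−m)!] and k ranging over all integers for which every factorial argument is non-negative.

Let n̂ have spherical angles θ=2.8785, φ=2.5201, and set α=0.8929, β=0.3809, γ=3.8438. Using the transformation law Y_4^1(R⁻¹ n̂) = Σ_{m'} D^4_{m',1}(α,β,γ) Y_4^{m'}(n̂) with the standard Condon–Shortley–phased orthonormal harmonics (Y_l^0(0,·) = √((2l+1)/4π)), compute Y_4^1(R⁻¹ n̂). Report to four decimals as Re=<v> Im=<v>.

Need the full column D^4_{m',1} for m'=−4..4 at α=0.8929, β=0.3809, γ=3.8438.
cos(β/2)=0.981919, sin(β/2)=0.189301
d^4_{-4,1}: single k=5 term ⇒ +0.001722;  D = +0.001659-0.000463i
d^4_{-3,1}: k∈[4..5] ⇒ +0.015792 -0.000352 = +0.015440;  D = +0.006093-0.014186i
d^4_{-2,1}: k∈[3..5] ⇒ +0.087569 -0.004882 +0.000036 = +0.082723;  D = -0.038728-0.073098i
d^4_{-1,1}: k∈[2..5] ⇒ +0.321188 -0.035812 +0.000666 -0.000002 = +0.286039;  D = -0.280854-0.054216i
d^4_{0,1}: k∈[1..4] ⇒ +0.745071 -0.166151 +0.006175 -0.000038 = +0.585057;  D = -0.446643+0.377891i
d^4_{1,1}: k∈[0..3] ⇒ +0.864183 -0.481782 +0.035812 -0.000444 = +0.417770;  D = +0.010155+0.417647i
d^4_{2,1}: k∈[0..2] ⇒ -0.706836 +0.131354 -0.003255 = -0.578737;  D = -0.459465-0.351893i
d^4_{3,1}: k∈[0..1] ⇒ +0.254935 -0.015792 = +0.239143;  D = +0.232328-0.056686i
d^4_{4,1}: single k=0 term ⇒ -0.046337;  D = -0.019677+0.041952i
Y_4^{m'}(θ=2.8785,φ=2.5201) and Σ D·Y over m':
  (+0.0017-0.0005i)·(-0.0016+0.0012i)  (+0.0061-0.0142i)·(-0.0062+0.0203i)  (-0.0387-0.0731i)·(+0.0403+0.1184i)  (-0.2809-0.0542i)·(+0.3406+0.2439i)  (-0.4466+0.3779i)·(+0.5770+0.0000i)  (+0.0102+0.4176i)·(-0.3406+0.2439i)  (-0.4595-0.3519i)·(+0.0403-0.1184i)  (+0.2323-0.0567i)·(+0.0062+0.0203i)  (-0.0197+0.0420i)·(-0.0016-0.0012i)
Y_4^1(R⁻¹ n̂) = -0.495650+0.028543i

Re=-0.4956 Im=0.0285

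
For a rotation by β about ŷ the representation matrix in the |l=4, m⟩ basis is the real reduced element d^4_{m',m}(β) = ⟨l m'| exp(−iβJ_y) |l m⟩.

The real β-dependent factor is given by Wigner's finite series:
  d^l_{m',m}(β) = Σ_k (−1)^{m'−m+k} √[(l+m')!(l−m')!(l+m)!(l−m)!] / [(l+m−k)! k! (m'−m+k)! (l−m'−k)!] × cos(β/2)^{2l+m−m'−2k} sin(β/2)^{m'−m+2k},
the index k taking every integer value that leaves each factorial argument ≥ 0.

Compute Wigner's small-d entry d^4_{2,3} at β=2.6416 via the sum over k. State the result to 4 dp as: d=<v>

d^4_{2,3}(β=2.6416) via Wigner's sum:
Half-angle: c=0.247400, s=0.968913. N=√(720·2·5040·1)=2693.993318
k∈{1,2} keeps every argument non-negative
  k=1: (−1)^0·2693.9933/(720)·0.2474^7·0.9689^1 = +0.000206
  k=2: (−1)^1·2693.9933/(240)·0.2474^5·0.9689^3 = -0.009463
d^4_{2,3}(2.6416) = +0.000206 -0.009463 = -0.009258

d=-0.0093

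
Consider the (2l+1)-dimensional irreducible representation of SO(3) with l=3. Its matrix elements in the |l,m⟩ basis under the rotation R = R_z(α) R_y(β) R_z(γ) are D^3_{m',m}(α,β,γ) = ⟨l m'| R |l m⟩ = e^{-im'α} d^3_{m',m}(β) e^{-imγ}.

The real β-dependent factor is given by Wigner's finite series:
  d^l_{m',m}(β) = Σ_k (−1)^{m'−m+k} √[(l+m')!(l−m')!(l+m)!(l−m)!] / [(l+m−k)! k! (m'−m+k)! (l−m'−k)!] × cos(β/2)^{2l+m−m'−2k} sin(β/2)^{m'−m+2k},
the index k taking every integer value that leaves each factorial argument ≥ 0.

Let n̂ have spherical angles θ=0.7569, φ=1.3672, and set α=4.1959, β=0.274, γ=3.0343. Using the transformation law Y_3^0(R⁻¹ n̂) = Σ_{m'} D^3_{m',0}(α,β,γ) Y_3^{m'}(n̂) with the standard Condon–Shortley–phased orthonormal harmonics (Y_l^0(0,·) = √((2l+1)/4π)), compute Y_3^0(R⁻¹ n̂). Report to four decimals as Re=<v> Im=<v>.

Need the full column D^3_{m',0} for m'=−3..3 at α=4.1959, β=0.274, γ=3.0343.
cos(β/2)=0.990630, sin(β/2)=0.136572
d^3_{-3,0}: single k=3 term ⇒ +0.011075;  D = +0.011072+0.000236i
d^3_{-2,0}: k∈[2..3] ⇒ +0.098385 -0.001870 = +0.096515;  D = -0.049441+0.082890i
d^3_{-1,0}: k∈[1..3] ⇒ +0.451346 -0.025735 +0.000163 = +0.425774;  D = -0.210260-0.370235i
d^3_{0,0}: k∈[0..3] ⇒ +0.945082 -0.161663 +0.003073 -0.000006 = +0.786485;  D = +0.786485+0.000000i
d^3_{1,0}: k∈[0..2] ⇒ -0.451346 +0.025735 -0.000163 = -0.425774;  D = +0.210260-0.370235i
d^3_{2,0}: k∈[0..1] ⇒ +0.098385 -0.001870 = +0.096515;  D = -0.049441-0.082890i
d^3_{3,0}: single k=0 term ⇒ -0.011075;  D = -0.011072+0.000236i
Y_3^{m'}(θ=0.7569,φ=1.3672) and Σ D·Y over m':
  (+0.0111+0.0002i)·(-0.0775+0.1107i)  (-0.0494+0.0829i)·(-0.3217-0.1387i)  (-0.2103-0.3702i)·(+0.0737-0.3570i)  (+0.7865+0.0000i)·(-0.0970+0.0000i)  (+0.2103-0.3702i)·(-0.0737-0.3570i)  (-0.0494-0.0829i)·(-0.3217+0.1387i)  (-0.0111+0.0002i)·(+0.0775+0.1107i)
Y_3^0(R⁻¹ n̂) = -0.318561+0.000000i

Re=-0.3186 Im=0.0000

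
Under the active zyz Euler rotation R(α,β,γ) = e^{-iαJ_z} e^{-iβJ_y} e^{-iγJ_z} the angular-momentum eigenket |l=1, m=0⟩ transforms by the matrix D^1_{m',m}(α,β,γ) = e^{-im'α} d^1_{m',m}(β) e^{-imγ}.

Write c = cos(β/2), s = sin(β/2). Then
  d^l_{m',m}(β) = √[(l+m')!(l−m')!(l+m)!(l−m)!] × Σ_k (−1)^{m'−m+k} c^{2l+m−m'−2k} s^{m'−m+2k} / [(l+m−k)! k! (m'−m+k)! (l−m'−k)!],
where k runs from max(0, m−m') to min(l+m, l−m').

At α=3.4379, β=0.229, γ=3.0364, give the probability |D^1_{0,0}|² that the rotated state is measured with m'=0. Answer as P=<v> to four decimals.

P=0.9485

First d^1_{0,0}(β=0.229), then the phase factors e^{-i(0)α} and e^{-i(0)γ}:
c=cos(0.229/2)=0.993452, s=sin(0.229/2)=0.114250; N=√[1·1·1·1]=1.000000
k: max(0,(0)−(0))=0 … min(1+(0),1−(0))=1
  k=0: (−1)^0·1.0000/(1)·0.9935^2·0.1142^0 = +0.986947
  k=1: (−1)^1·1.0000/(1)·0.9935^0·0.1142^2 = -0.013053
d^1_{0,0}(0.229) = +0.986947 -0.013053 = +0.973894
|D^1_{0,0}|² = |d^1_{0,0}(β)|² = (+0.973894)² = 0.948469 (the z-rotation phases have unit modulus)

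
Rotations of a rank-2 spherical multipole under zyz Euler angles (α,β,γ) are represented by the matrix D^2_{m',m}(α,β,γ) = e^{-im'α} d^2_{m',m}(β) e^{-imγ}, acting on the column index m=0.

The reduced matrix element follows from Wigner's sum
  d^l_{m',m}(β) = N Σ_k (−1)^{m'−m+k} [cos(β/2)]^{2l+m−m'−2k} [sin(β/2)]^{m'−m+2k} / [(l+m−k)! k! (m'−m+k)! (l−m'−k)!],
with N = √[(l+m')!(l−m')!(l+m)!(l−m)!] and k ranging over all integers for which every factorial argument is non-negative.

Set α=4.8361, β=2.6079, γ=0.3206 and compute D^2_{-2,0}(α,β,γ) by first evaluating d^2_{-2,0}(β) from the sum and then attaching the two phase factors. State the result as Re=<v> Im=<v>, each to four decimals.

Re=-0.1537 Im=-0.0388

First d^2_{-2,0}(β=2.6079), then the phase factors e^{-i(-2)α} and e^{-i(0)γ}:
Half-angle: c=0.263691, s=0.964607. N=√(1·24·2·2)=9.797959
k∈{2} keeps every argument non-negative
  k=2: (−1)^0·9.7980/(4)·0.2637^2·0.9646^2 = +0.158477
d^2_{-2,0}(2.6079) = +0.158477
D = (-0.969547-0.244905i)·(+0.158477)·(+1.000000+0.000000i) = -0.153651-0.038812i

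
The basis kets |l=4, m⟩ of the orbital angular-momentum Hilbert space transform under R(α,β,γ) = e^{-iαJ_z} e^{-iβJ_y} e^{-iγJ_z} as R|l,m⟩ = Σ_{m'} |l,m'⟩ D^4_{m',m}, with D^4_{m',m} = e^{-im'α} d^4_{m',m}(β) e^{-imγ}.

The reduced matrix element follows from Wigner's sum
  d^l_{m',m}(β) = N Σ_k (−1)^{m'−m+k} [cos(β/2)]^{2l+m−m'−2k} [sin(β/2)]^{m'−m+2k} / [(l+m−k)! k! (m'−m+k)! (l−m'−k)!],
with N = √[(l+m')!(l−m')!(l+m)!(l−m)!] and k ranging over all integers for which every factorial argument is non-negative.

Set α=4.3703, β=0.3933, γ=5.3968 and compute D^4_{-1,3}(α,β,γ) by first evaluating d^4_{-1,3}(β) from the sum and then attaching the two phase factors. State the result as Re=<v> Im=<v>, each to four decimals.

Re=0.0128 Im=0.0118

D^4_{-1,3}(4.3703,0.3933,5.3968) = e^{-i·-1·4.3703}·d^4_{-1,3}(0.3933)·e^{-i·3·5.3968}. Compute d first:
Half-angle: c=0.980727, s=0.195385. N=√(6·120·5040·1)=1904.940944
The bounds max(0,m−m')=4 and min(l+m,l−m')=5 give 2 terms
  k=4: (−1)^0·1904.9409/(144)·0.9807^4·0.1954^4 = +0.017835
  k=5: (−1)^1·1904.9409/(240)·0.9807^2·0.1954^6 = -0.000425
d^4_{-1,3}(0.3933) = +0.017835 -0.000425 = +0.017410
Phases: e^{-i·(-1)·4.3703}=-0.335456-0.942056i, e^{-i·(3)·5.3968}=-0.885867+0.463939i ⇒ D=+0.012783+0.011820i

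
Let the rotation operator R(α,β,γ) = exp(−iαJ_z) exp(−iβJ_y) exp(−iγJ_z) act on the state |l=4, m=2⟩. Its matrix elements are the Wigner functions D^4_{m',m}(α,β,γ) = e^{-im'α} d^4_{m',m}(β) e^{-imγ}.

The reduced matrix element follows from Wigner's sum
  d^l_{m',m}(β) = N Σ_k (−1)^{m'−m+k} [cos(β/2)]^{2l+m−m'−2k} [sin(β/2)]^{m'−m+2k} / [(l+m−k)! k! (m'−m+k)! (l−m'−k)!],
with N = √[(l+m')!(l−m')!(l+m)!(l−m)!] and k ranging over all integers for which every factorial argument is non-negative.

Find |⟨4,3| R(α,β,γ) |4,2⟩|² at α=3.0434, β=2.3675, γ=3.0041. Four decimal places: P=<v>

D^4_{3,2}(3.0434,2.3675,3.0041) = e^{-i·3·3.0434}·d^4_{3,2}(2.3675)·e^{-i·2·3.0041}. Compute d first:
With c≡cos(β/2)=0.377455 and s≡sin(β/2)=0.926028, N=[5040·1·720·2]^{1/2}=2693.993318
k: max(0,(2)−(3))=0 … min(4+(2),4−(3))=1
  k=0: (−1)^1·2693.9933/(720)·0.3775^7·0.9260^1 = -0.003782
  k=1: (−1)^2·2693.9933/(240)·0.3775^5·0.9260^3 = +0.068294
d^4_{3,2}(2.3675) = -0.003782 +0.068294 = +0.064512
|D^4_{3,2}|² = |d^4_{3,2}(β)|² = (+0.064512)² = 0.004162 (the z-rotation phases have unit modulus)

P=0.0042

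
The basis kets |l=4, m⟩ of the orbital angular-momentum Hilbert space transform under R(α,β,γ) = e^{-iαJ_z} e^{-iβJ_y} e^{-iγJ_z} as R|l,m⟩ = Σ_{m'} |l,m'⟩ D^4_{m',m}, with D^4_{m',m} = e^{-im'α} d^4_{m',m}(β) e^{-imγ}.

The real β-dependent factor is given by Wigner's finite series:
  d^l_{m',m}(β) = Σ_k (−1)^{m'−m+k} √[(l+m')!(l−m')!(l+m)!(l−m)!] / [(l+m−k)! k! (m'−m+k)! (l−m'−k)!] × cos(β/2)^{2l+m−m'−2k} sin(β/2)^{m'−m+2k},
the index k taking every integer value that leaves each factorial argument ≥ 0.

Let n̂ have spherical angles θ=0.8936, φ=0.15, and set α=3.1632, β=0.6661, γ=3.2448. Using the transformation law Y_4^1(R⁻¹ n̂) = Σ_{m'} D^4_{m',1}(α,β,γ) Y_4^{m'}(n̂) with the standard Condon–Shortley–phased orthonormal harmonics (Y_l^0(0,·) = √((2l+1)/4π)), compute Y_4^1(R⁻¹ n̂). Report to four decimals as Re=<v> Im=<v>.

Need the full column D^4_{m',1} for m'=−4..4 at α=3.1632, β=0.6661, γ=3.2448.
cos(β/2)=0.945050, sin(β/2)=0.326927
d^4_{-4,1}: single k=5 term ⇒ +0.023589;  D = -0.023586+0.000396i
d^4_{-3,1}: k∈[4..5] ⇒ +0.120543 -0.008655 = +0.111887;  D = +0.111805-0.004294i
d^4_{-2,1}: k∈[3..5] ⇒ +0.372512 -0.066869 +0.001600 = +0.307244;  D = -0.306691+0.018421i
d^4_{-1,1}: k∈[2..5] ⇒ +0.761428 -0.273365 +0.016357 -0.000130 = +0.504290;  D = +0.502612-0.041104i
d^4_{0,1}: k∈[1..4] ⇒ +0.984346 -0.706792 +0.084583 -0.001687 = +0.360451;  D = -0.358533+0.037135i
d^4_{1,1}: k∈[0..3] ⇒ +0.636263 -1.142143 +0.273365 -0.010905 = -0.243419;  D = -0.241526+0.030303i
d^4_{2,1}: k∈[0..2] ⇒ -0.933833 +0.558768 -0.044579 = -0.419644;  D = +0.415154-0.061226i
d^4_{3,1}: k∈[0..1] ⇒ +0.604365 -0.120543 = +0.483823;  D = +0.477009-0.080914i
d^4_{4,1}: single k=0 term ⇒ -0.197115;  D = +0.193581-0.037157i
Y_4^{m'}(θ=0.8936,φ=0.15) and Σ D·Y over m':
  (-0.0236+0.0004i)·(+0.1347-0.0922i)  (+0.1118-0.0043i)·(+0.3343-0.1615i)  (-0.3067+0.0184i)·(+0.3394-0.1050i)  (+0.5026-0.0411i)·(-0.0575+0.0087i)  (-0.3585+0.0371i)·(-0.3579+0.0000i)  (-0.2415+0.0303i)·(+0.0575+0.0087i)  (+0.4152-0.0612i)·(+0.3394+0.1050i)  (+0.4770-0.0809i)·(-0.3343-0.1615i)  (+0.1936-0.0372i)·(+0.1347+0.0922i)
Y_4^1(R⁻¹ n̂) = +0.021360-0.000069i

Re=0.0214 Im=-0.0001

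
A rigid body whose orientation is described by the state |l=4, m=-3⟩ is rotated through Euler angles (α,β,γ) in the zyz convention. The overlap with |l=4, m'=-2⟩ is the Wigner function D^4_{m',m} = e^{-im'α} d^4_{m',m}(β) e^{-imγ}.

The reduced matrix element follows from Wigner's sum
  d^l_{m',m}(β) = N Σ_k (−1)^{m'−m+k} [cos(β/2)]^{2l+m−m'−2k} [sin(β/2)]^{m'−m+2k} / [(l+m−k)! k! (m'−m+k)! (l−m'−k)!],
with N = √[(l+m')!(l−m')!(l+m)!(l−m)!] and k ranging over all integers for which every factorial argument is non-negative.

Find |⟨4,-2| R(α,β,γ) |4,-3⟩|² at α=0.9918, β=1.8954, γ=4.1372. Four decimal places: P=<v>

P=0.1134

First d^4_{-2,-3}(β=1.8954), then the phase factors e^{-i(-2)α} and e^{-i(-3)γ}:
With c≡cos(β/2)=0.583552 and s≡sin(β/2)=0.812075, N=[2·720·1·5040]^{1/2}=2693.993318
k: max(0,(-3)−(-2))=0 … min(4+(-3),4−(-2))=1
  k=0: (−1)^1·2693.9933/(720)·0.5836^7·0.8121^1 = -0.070020
  k=1: (−1)^2·2693.9933/(240)·0.5836^5·0.8121^3 = +0.406793
d^4_{-2,-3}(1.8954) = -0.070020 +0.406793 = +0.336774
|D^4_{-2,-3}|² = |d^4_{-2,-3}(β)|² = (+0.336774)² = 0.113417 (the z-rotation phases have unit modulus)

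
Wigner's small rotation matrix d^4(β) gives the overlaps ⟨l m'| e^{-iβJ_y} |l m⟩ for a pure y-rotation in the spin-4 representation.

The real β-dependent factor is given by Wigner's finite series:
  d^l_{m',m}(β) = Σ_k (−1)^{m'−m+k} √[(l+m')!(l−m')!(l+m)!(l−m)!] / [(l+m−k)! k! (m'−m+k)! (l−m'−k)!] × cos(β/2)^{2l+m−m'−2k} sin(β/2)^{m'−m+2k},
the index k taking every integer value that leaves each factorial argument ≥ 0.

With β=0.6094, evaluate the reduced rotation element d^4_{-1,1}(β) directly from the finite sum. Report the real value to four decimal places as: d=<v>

d^4_{-1,1}(β=0.6094) via Wigner's sum:
c=cos(0.6094/2)=0.953937, s=sin(0.6094/2)=0.300007; N=√[6·120·120·6]=720.000000
The bounds max(0,m−m')=2 and min(l+m,l−m')=5 give 4 terms
  k=2: (−1)^0·720.0000/(72)·0.9539^6·0.3000^2 = +0.678236
  k=3: (−1)^1·720.0000/(24)·0.9539^4·0.3000^4 = -0.201245
  k=4: (−1)^2·720.0000/(48)·0.9539^2·0.3000^6 = +0.009952
  k=5: (−1)^3·720.0000/(720)·0.9539^0·0.3000^8 = -0.000066
d^4_{-1,1}(0.6094) = +0.678236 -0.201245 +0.009952 -0.000066 = +0.486878

d=0.4869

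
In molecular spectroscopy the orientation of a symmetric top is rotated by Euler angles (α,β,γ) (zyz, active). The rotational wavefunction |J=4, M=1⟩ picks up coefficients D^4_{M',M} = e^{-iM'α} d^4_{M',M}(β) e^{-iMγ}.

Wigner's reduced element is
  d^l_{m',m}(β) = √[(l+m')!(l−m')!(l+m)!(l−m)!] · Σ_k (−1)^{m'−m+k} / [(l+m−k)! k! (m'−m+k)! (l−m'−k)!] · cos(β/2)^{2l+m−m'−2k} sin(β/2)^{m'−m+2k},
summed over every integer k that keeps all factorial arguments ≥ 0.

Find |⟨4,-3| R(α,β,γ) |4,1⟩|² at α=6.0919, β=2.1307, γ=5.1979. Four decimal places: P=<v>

Split into d^4_{-3,1}(β=2.1307) × two z-phases.
Half-angle: c=0.484198, s=0.874958. N=√(1·5040·120·6)=1904.940944
k∈{4,5} keeps every argument non-negative
  k=4: (−1)^0·1904.9409/(144)·0.4842^4·0.8750^4 = +0.426148
  k=5: (−1)^1·1904.9409/(240)·0.4842^2·0.8750^6 = -0.834912
d^4_{-3,1}(2.1307) = +0.426148 -0.834912 = -0.408764
|D^4_{-3,1}|² = |d^4_{-3,1}(β)|² = (-0.408764)² = 0.167088 (the z-rotation phases have unit modulus)

P=0.1671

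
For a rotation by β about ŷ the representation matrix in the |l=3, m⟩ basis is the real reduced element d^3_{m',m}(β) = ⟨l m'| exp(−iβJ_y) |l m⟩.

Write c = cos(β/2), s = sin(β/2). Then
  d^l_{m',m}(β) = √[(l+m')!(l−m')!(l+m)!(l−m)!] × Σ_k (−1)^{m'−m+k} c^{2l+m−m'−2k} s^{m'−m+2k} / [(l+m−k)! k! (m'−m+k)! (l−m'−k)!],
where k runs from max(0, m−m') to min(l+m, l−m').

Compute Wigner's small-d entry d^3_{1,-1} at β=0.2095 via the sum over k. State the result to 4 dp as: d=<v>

d=0.0632

d^3_{1,-1}(β=0.2095) via Wigner's sum:
With c≡cos(β/2)=0.994519 and s≡sin(β/2)=0.104559, N=[24·2·2·24]^{1/2}=48.000000
The bounds max(0,m−m')=0 and min(l+m,l−m')=2 give 3 terms
  k=0: (−1)^2·48.0000/(8)·0.9945^4·0.1046^2 = +0.064169
  k=1: (−1)^3·48.0000/(6)·0.9945^2·0.1046^4 = -0.000946
  k=2: (−1)^4·48.0000/(48)·0.9945^0·0.1046^6 = +0.000001
d^3_{1,-1}(0.2095) = +0.064169 -0.000946 +0.000001 = +0.063224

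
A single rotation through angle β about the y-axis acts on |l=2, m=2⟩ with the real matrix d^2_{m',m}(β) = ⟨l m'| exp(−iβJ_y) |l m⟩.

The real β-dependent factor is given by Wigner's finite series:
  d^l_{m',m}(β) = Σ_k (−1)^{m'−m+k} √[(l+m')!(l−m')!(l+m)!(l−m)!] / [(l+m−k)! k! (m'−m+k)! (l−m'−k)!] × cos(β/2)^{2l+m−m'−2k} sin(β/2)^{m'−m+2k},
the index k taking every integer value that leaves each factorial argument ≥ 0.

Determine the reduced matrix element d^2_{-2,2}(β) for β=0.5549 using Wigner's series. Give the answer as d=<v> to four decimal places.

d^2_{-2,2}(β=0.5549) via Wigner's sum:
With c≡cos(β/2)=0.961757 and s≡sin(β/2)=0.273904, N=[1·24·24·1]^{1/2}=24.000000
The bounds max(0,m−m')=4 and min(l+m,l−m')=4 give 1 term
  k=4: (−1)^0·24.0000/(24)·0.9618^0·0.2739^4 = +0.005629
d^2_{-2,2}(0.5549) = +0.005629

d=0.0056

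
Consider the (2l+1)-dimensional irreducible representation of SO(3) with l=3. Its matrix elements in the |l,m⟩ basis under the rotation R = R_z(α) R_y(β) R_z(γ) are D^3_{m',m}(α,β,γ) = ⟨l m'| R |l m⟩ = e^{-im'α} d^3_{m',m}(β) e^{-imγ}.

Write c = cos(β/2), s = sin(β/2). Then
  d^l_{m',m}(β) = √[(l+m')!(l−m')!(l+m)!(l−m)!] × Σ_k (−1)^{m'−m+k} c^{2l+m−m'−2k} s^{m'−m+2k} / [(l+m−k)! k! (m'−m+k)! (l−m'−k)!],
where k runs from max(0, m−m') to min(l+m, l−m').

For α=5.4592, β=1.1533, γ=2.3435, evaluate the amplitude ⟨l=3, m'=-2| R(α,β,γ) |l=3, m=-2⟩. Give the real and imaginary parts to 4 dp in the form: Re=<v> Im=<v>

Re=0.3849 Im=-0.0396

Split into d^3_{-2,-2}(β=1.1533) × two z-phases.
Half-angle: c=0.838294, s=0.545219. N=√(1·120·1·120)=120.000000
k: max(0,(-2)−(-2))=0 … min(3+(-2),3−(-2))=1
  k=0: (−1)^0·120.0000/(120)·0.8383^6·0.5452^0 = +0.347038
  k=1: (−1)^1·120.0000/(24)·0.8383^4·0.5452^2 = -0.734001
d^3_{-2,-2}(1.1533) = +0.347038 -0.734001 = -0.386962
D = (-0.077098-0.997024i)·(-0.386962)·(-0.025386-0.999678i) = +0.384929-0.039619i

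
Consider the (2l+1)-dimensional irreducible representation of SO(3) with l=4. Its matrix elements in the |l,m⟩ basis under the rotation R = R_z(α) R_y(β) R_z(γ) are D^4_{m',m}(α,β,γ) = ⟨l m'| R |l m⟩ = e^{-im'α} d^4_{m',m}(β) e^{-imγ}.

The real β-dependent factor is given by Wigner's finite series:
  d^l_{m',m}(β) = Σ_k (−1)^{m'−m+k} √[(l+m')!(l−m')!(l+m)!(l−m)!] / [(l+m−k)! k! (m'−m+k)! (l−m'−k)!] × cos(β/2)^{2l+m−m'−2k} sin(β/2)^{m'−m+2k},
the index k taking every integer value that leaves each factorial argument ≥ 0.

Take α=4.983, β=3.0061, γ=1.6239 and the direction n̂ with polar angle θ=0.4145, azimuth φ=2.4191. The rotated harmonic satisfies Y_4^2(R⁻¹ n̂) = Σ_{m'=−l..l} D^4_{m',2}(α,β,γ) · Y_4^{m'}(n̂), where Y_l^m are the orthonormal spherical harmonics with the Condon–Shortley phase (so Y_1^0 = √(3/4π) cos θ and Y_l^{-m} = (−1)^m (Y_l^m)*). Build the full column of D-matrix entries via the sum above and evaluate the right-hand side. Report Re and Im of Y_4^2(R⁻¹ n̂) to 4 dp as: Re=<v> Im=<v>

Need the full column D^4_{m',2} for m'=−4..4 at α=4.983, β=3.0061, γ=1.6239.
cos(β/2)=0.067695, sin(β/2)=0.997706
d^4_{-4,2}: single k=6 term ⇒ +0.023917;  D = -0.013397-0.019813i
d^4_{-3,2}: k∈[5..6] ⇒ +0.003442 -0.249250 = -0.245808;  D = -0.159409+0.187111i
d^4_{-2,2}: k∈[4..6] ⇒ +0.000312 -0.054238 +0.981795 = +0.927869;  D = +0.841451+0.391026i
d^4_{-1,2}: k∈[3..5] ⇒ +0.000020 -0.006505 +0.282623 = +0.276138;  D = -0.045194+0.272414i
d^4_{0,2}: k∈[2..4] ⇒ +0.000001 -0.000526 +0.042879 = +0.042353;  D = -0.042115+0.004490i
d^4_{1,2}: k∈[1..3] ⇒ +0.000000 -0.000030 +0.004337 = +0.004307;  D = -0.001585-0.004005i
d^4_{2,2}: k∈[0..2] ⇒ +0.000000 -0.000001 +0.000312 = +0.000311;  D = +0.000248-0.000188i
d^4_{3,2}: k∈[0..1] ⇒ -0.000000 +0.000016 = +0.000016;  D = +0.000013+0.000010i
d^4_{4,2}: single k=0 term ⇒ +0.000001;  D = -0.000000+0.000000i
Y_4^{m'}(θ=0.4145,φ=2.4191) and Σ D·Y over m':
  (-0.0134-0.0198i)·(-0.0113+0.0029i)  (-0.1594+0.1871i)·(+0.0421-0.0619i)  (+0.8415+0.3910i)·(+0.0331+0.2619i)  (-0.0452+0.2724i)·(-0.3748-0.3303i)  (-0.0421+0.0045i)·(+0.2574+0.0000i)  (-0.0016-0.0040i)·(+0.3748-0.3303i)  (+0.0002-0.0002i)·(+0.0331-0.2619i)  (+0.0000+0.0000i)·(-0.0421-0.0619i)  (-0.0000+0.0000i)·(-0.0113-0.0029i)
Y_4^2(R⁻¹ n̂) = +0.024695+0.164157i

Re=0.0247 Im=0.1642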